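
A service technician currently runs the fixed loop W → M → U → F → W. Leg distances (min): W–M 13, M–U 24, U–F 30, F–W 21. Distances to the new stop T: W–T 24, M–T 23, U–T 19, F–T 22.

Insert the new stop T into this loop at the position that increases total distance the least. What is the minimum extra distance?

Adding 11 min by placing T on the U–F leg.

Insertion cost between consecutive stops i–j is d(i,T) + d(T,j) − d(i,j):
  between W and M: 24 + 23 − 13 = 34
  between M and U: 23 + 19 − 24 = 18
  between U and F: 19 + 22 − 30 = 11
  between F and W: 22 + 24 − 21 = 25
Cheapest insertion is between U and F, adding 11.
New total = 88 + 11 = 99.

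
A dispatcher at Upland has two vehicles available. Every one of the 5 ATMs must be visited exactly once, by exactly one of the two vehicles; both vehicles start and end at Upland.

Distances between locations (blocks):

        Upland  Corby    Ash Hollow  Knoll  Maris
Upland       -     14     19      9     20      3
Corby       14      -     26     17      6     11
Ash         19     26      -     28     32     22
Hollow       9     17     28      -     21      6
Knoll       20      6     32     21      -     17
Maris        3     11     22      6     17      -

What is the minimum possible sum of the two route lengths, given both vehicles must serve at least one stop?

Try each way of splitting the stops between the two vehicles (each non-empty) and, for each split, find the best tour for each vehicle:
  {Corby} + {Ash, Hollow, Knoll, Maris}: 28 + 81 = 109
  {Ash} + {Corby, Hollow, Knoll, Maris}: 38 + 50 = 88
  {Corby, Ash} + {Hollow, Knoll, Maris}: 59 + 50 = 109
  {Hollow} + {Corby, Ash, Knoll, Maris}: 18 + 71 = 89
  {Corby, Hollow} + {Ash, Knoll, Maris}: 40 + 71 = 111
  {Ash, Hollow} + {Corby, Knoll, Maris}: 56 + 40 = 96
  … (15 splits in total)
  {Corby, Ash, Hollow, Knoll} + {Maris}: 81 + 6 = 87  ← best
Best: vehicle 1 Upland → Ash → Corby → Knoll → Hollow → Upland = 81; vehicle 2 Upland → Maris → Upland = 6; combined 87.

87 blocks — the smallest possible combined total.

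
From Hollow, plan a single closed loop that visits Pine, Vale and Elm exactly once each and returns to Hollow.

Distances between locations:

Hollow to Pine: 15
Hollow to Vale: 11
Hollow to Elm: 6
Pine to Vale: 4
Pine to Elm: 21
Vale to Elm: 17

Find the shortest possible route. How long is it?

Hollow → Pine → Vale → Elm → Hollow: 15+4+17+6 = 42
Hollow → Pine → Elm → Vale → Hollow: 15+21+17+11 = 64
Hollow → Vale → Pine → Elm → Hollow: 11+4+21+6 = 42
The minimum is 42.
One optimal route: Hollow → Pine → Vale → Elm → Hollow (or its reverse).

Shortest round trip = 42.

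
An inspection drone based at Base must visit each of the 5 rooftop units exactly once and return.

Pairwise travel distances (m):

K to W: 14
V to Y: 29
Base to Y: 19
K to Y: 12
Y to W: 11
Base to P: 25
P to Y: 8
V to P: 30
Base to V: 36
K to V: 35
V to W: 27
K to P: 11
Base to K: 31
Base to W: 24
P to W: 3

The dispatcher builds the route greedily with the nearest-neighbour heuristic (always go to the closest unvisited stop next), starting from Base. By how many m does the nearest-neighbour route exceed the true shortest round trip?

Base: Y=19, W=24, P=25, K=31, V=36 ⇒ Y
Y: P=8, W=11, K=12, V=29 ⇒ P
P: W=3, K=11, V=30 ⇒ W
W: K=14, V=27 ⇒ K
K: V=35 ⇒ V
NN route Base → Y → P → W → K → V → Base costs 115.
Optimal: Base → V → W → P → K → Y → Base costs 108 (by enumerating all 60 distinct tours).
Excess = 115 − 108 = 7.

7 m longer than the optimal tour.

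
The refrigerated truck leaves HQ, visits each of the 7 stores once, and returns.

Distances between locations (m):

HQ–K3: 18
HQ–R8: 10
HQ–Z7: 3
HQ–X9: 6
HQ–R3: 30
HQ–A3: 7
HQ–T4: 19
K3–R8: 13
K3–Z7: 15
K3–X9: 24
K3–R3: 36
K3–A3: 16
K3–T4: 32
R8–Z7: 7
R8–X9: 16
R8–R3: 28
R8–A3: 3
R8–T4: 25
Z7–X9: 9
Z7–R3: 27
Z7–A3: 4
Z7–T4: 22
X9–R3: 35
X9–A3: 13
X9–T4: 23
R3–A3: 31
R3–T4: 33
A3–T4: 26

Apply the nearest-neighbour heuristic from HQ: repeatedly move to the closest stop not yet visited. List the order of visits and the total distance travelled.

133 m along HQ → Z7 → A3 → R8 → K3 → X9 → T4 → R3 → HQ.

HQ → [Z7:3 / X9:6 / A3:7 / R8:10 / K3:18 / T4:19 / R3:30] → Z7 (3)
Z7 → [A3:4 / R8:7 / X9:9 / K3:15 / T4:22 / R3:27] → A3 (4)
A3 → [R8:3 / X9:13 / K3:16 / T4:26 / R3:31] → R8 (3)
R8 → [K3:13 / X9:16 / T4:25 / R3:28] → K3 (13)
K3 → [X9:24 / T4:32 / R3:36] → X9 (24)
X9 → [T4:23 / R3:35] → T4 (23)
T4 → [R3:33] → R3 (33)
Return R3→HQ: 30.
Total = 3 + 4 + 3 + 13 + 24 + 23 + 33 + 30 = 133.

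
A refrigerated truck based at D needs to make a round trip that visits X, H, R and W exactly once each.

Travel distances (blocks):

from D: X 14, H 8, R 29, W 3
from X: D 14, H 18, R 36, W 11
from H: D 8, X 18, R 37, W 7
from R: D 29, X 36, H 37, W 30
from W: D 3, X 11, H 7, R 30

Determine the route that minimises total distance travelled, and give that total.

There are 12 distinct closed tours to check (reversals are equivalent).
D → X → H → R → W → D: 14+18+37+30+3 = 102
D → X → H → W → R → D: 14+18+7+30+29 = 98
D → X → R → H → W → D: 14+36+37+7+3 = 97
D → X → R → W → H → D: 14+36+30+7+8 = 95
D → X → W → H → R → D: 14+11+7+37+29 = 98
D → X → W → R → H → D: 14+11+30+37+8 = 100
D → H → X → R → W → D: 8+18+36+30+3 = 95
D → H → X → W → R → D: 8+18+11+30+29 = 96
D → H → R → X → W → D: 8+37+36+11+3 = 95
D → H → W → X → R → D: 8+7+11+36+29 = 91
D → R → X → H → W → D: 29+36+18+7+3 = 93
D → R → H → X → W → D: 29+37+18+11+3 = 98
The minimum is 91.
One optimal route: D → H → W → X → R → D (or its reverse).

91 blocks — the shortest possible round trip.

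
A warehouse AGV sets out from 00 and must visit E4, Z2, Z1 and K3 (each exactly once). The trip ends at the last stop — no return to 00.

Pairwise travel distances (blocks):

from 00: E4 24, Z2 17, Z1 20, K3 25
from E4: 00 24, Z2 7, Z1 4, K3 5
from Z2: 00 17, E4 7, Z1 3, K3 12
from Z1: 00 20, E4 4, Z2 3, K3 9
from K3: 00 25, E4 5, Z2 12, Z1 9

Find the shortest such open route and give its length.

There are 4! = 24 possible orderings.
00 → E4 → Z2 → Z1 → K3: 24+7+3+9 = 43
00 → E4 → Z2 → K3 → Z1: 24+7+12+9 = 52
00 → E4 → Z1 → Z2 → K3: 24+4+3+12 = 43
00 → E4 → Z1 → K3 → Z2: 24+4+9+12 = 49
00 → E4 → K3 → Z2 → Z1: 24+5+12+3 = 44
00 → E4 → K3 → Z1 → Z2: 24+5+9+3 = 41
00 → Z2 → E4 → Z1 → K3: 17+7+4+9 = 37
00 → Z2 → E4 → K3 → Z1: 17+7+5+9 = 38
00 → Z2 → Z1 → E4 → K3: 17+3+4+5 = 29
00 → Z2 → Z1 → K3 → E4: 17+3+9+5 = 34
00 → Z2 → K3 → E4 → Z1: 17+12+5+4 = 38
00 → Z2 → K3 → Z1 → E4: 17+12+9+4 = 42
00 → Z1 → E4 → Z2 → K3: 20+4+7+12 = 43
00 → Z1 → E4 → K3 → Z2: 20+4+5+12 = 41
… (10 more)
The minimum is 29.
One shortest path: 00 → Z2 → Z1 → E4 → K3.

29 blocks — the minimum one-way total.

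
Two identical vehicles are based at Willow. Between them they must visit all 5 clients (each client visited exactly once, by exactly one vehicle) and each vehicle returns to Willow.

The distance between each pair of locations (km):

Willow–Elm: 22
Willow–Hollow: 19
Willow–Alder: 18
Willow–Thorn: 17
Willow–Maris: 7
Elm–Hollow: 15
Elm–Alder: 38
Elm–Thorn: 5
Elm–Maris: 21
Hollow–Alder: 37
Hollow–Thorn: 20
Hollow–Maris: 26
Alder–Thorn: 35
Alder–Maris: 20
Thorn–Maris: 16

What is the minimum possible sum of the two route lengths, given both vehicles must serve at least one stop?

98 km — the smallest possible combined total.

Try each way of splitting the stops between the two vehicles (each non-empty) and, for each split, find the best tour for each vehicle:
  {Elm} + {Hollow, Alder, Thorn, Maris}: 44 + 93 = 137
  {Hollow} + {Elm, Alder, Thorn, Maris}: 38 + 81 = 119
  {Elm, Hollow} + {Alder, Thorn, Maris}: 56 + 71 = 127
  {Alder} + {Elm, Hollow, Thorn, Maris}: 36 + 62 = 98
  {Elm, Alder} + {Hollow, Thorn, Maris}: 78 + 62 = 140
  {Hollow, Alder} + {Elm, Thorn, Maris}: 74 + 50 = 124
  … (15 splits in total)
Best: vehicle 1 Willow → Alder → Willow = 36; vehicle 2 Willow → Hollow → Elm → Thorn → Maris → Willow = 62; combined 98.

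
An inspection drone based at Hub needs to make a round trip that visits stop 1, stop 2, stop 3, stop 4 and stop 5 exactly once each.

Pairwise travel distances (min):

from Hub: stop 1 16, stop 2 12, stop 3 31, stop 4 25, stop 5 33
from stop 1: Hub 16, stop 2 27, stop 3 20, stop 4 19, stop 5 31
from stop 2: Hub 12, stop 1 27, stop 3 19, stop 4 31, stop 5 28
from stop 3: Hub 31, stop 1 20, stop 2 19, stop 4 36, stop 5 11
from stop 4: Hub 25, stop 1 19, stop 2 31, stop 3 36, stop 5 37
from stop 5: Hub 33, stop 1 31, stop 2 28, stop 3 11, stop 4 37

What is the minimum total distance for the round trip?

114 min — the shortest possible round trip.

Hub-stop 1-stop 2-stop 3-stop 4-stop 5-Hub: 16+27+19+36+37+33 = 168
Hub-stop 1-stop 2-stop 3-stop 5-stop 4-Hub: 16+27+19+11+37+25 = 135
Hub-stop 1-stop 2-stop 4-stop 3-stop 5-Hub: 16+27+31+36+11+33 = 154
Hub-stop 1-stop 2-stop 4-stop 5-stop 3-Hub: 16+27+31+37+11+31 = 153
Hub-stop 1-stop 2-stop 5-stop 3-stop 4-Hub: 16+27+28+11+36+25 = 143
Hub-stop 1-stop 2-stop 5-stop 4-stop 3-Hub: 16+27+28+37+36+31 = 175
Hub-stop 1-stop 3-stop 2-stop 4-stop 5-Hub: 16+20+19+31+37+33 = 156
Hub-stop 1-stop 3-stop 2-stop 5-stop 4-Hub: 16+20+19+28+37+25 = 145
Hub-stop 1-stop 3-stop 4-stop 2-stop 5-Hub: 16+20+36+31+28+33 = 164
Hub-stop 1-stop 3-stop 4-stop 5-stop 2-Hub: 16+20+36+37+28+12 = 149
Hub-stop 1-stop 3-stop 5-stop 2-stop 4-Hub: 16+20+11+28+31+25 = 131
Hub-stop 1-stop 3-stop 5-stop 4-stop 2-Hub: 16+20+11+37+31+12 = 127
Hub-stop 1-stop 4-stop 2-stop 3-stop 5-Hub: 16+19+31+19+11+33 = 129
Hub-stop 1-stop 4-stop 2-stop 5-stop 3-Hub: 16+19+31+28+11+31 = 136
… (46 more)
Hub-stop 1-stop 4-stop 5-stop 3-stop 2-Hub: 16+19+37+11+19+12 = 114  ← best
The minimum is 114.
One optimal route: Hub → stop 1 → stop 4 → stop 5 → stop 3 → stop 2 → Hub (or its reverse).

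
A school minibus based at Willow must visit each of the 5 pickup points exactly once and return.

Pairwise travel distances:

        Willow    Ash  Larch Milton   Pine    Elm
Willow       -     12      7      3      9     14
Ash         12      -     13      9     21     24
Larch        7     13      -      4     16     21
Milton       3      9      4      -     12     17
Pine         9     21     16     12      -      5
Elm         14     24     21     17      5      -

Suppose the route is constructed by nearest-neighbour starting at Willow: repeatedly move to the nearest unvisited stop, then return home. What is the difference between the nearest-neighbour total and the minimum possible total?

The nearest-neighbour route is 2 longer than optimal.

Willow: Milton=3, Larch=7, Pine=9, Ash=12, Elm=14 ⇒ Milton
Milton: Larch=4, Ash=9, Pine=12, Elm=17 ⇒ Larch
Larch: Ash=13, Pine=16, Elm=21 ⇒ Ash
Ash: Pine=21, Elm=24 ⇒ Pine
Pine: Elm=5 ⇒ Elm
NN route Willow → Milton → Larch → Ash → Pine → Elm → Willow costs 60.
Optimal: Willow → Larch → Milton → Ash → Elm → Pine → Willow costs 58 (by enumerating all 60 distinct tours).
Excess = 60 − 58 = 2.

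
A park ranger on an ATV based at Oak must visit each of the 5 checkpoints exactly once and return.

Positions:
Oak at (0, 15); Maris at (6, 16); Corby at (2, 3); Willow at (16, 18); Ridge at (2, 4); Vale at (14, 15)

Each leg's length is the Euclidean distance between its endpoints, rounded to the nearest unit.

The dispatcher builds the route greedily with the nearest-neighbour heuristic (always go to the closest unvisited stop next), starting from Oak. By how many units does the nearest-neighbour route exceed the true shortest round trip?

Excess over optimum: 2.

From Oak: Maris=6, Ridge=11, Corby=12, Vale=14, Willow=16 → choose Maris (6).
From Maris: Vale=8, Willow=10, Ridge=13, Corby=14 → choose Vale (8).
From Vale: Willow=4, Ridge=16, Corby=17 → choose Willow (4).
From Willow: Ridge=20, Corby=21 → choose Ridge (20).
From Ridge: Corby=1 → choose Corby (1).
NN route Oak → Maris → Vale → Willow → Ridge → Corby → Oak costs 51.
Optimal: Oak → Maris → Willow → Vale → Corby → Ridge → Oak costs 49 (by enumerating all 60 distinct tours).
Excess = 51 − 49 = 2.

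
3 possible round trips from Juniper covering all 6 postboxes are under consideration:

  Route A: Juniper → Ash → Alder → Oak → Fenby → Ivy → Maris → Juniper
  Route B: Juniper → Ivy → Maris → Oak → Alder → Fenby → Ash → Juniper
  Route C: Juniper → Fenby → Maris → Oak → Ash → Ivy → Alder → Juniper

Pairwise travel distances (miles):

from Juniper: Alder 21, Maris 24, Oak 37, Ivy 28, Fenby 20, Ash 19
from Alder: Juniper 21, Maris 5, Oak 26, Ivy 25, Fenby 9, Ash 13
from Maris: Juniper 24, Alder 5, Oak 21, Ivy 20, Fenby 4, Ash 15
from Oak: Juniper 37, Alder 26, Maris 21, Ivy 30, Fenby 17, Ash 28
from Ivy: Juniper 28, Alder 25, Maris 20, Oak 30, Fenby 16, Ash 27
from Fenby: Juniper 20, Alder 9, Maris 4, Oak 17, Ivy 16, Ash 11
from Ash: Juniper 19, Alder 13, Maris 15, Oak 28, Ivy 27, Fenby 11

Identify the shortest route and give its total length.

134 miles — Route B is the shortest.

Route A: 19 + 13 + 26 + 17 + 16 + 20 + 24 = 135
Route B: 28 + 20 + 21 + 26 + 9 + 11 + 19 = 134
Route C: 20 + 4 + 21 + 28 + 27 + 25 + 21 = 146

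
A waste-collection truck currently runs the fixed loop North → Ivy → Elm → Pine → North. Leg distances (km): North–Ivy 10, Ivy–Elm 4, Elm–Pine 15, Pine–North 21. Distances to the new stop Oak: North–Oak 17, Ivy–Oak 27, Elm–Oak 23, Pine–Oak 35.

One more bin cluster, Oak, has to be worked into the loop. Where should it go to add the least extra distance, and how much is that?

Insertion cost between consecutive stops i–j is d(i,Oak) + d(Oak,j) − d(i,j):
  between North and Ivy: 17 + 27 − 10 = 34
  between Ivy and Elm: 27 + 23 − 4 = 46
  between Elm and Pine: 23 + 35 − 15 = 43
  between Pine and North: 35 + 17 − 21 = 31
Cheapest insertion is between Pine and North, adding 31.
New total = 50 + 31 = 81.

Minimum extra distance: 31 km, inserting Oak between Pine and North.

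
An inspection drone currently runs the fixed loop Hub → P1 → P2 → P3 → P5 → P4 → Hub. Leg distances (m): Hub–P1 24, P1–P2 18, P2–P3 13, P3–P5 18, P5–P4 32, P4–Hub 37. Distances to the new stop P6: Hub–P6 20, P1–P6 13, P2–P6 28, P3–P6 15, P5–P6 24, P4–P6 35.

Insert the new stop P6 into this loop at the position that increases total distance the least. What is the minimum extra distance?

Insertion cost between consecutive stops i–j is d(i,P6) + d(P6,j) − d(i,j):
  between Hub and P1: 20 + 13 − 24 = 9
  between P1 and P2: 13 + 28 − 18 = 23
  between P2 and P3: 28 + 15 − 13 = 30
  between P3 and P5: 15 + 24 − 18 = 21
  between P5 and P4: 24 + 35 − 32 = 27
  between P4 and Hub: 35 + 20 − 37 = 18
Cheapest insertion is between Hub and P1, adding 9.
New total = 142 + 9 = 151.

Adding 9 m by placing P6 on the Hub–P1 leg.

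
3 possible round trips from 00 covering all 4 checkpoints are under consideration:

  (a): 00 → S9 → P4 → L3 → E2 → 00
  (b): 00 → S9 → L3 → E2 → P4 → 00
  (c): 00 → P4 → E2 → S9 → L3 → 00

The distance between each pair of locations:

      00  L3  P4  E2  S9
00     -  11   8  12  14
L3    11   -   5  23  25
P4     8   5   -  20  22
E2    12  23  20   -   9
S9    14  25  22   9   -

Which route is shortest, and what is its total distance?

Shortest is (c), total 73.

(a): 14 + 22 + 5 + 23 + 12 = 76
(b): 14 + 25 + 23 + 20 + 8 = 90
(c): 8 + 20 + 9 + 25 + 11 = 73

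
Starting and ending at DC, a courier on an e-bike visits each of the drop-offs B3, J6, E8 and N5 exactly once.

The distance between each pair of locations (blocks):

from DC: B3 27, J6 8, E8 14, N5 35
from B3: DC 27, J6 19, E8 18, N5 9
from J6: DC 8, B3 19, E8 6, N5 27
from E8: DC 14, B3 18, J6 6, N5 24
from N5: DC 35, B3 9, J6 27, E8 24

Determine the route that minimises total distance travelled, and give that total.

With 4 stops there are 4!/2 = 12 distinct round trips (a route and its reverse cost the same).
DC→B3→J6→E8→N5→DC: 27+19+6+24+35 = 111
DC→B3→J6→N5→E8→DC: 27+19+27+24+14 = 111
DC→B3→E8→J6→N5→DC: 27+18+6+27+35 = 113
DC→B3→E8→N5→J6→DC: 27+18+24+27+8 = 104
DC→B3→N5→J6→E8→DC: 27+9+27+6+14 = 83
DC→B3→N5→E8→J6→DC: 27+9+24+6+8 = 74
DC→J6→B3→E8→N5→DC: 8+19+18+24+35 = 104
DC→J6→B3→N5→E8→DC: 8+19+9+24+14 = 74
DC→J6→E8→B3→N5→DC: 8+6+18+9+35 = 76
DC→J6→N5→B3→E8→DC: 8+27+9+18+14 = 76
DC→E8→B3→J6→N5→DC: 14+18+19+27+35 = 113
DC→E8→J6→B3→N5→DC: 14+6+19+9+35 = 83
The minimum is 74.
One optimal route: DC → B3 → N5 → E8 → J6 → DC (or its reverse).

74 blocks — the shortest possible round trip.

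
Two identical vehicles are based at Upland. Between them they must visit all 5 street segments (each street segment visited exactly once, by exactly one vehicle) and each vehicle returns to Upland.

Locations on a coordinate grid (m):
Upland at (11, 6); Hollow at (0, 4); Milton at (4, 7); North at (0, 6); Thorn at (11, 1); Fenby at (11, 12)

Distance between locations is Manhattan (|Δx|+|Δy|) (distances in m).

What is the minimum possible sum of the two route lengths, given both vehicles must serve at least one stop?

There are 2^4 − 1 = 15 ways to divide the 5 stops into two non-empty groups. For each, the best each vehicle can do is its own shortest tour through its group:
  {Hollow} + {Milton, North, Thorn, Fenby}: 26 + 44 = 70
  {Milton} + {Hollow, North, Thorn, Fenby}: 16 + 44 = 60
  {Hollow, Milton} + {North, Thorn, Fenby}: 28 + 44 = 72
  {North} + {Hollow, Milton, Thorn, Fenby}: 22 + 44 = 66
  {Hollow, North} + {Milton, Thorn, Fenby}: 26 + 36 = 62
  {Milton, North} + {Hollow, Thorn, Fenby}: 24 + 44 = 68
  … (15 splits in total)
  {Hollow, Milton, North, Thorn} + {Fenby}: 34 + 12 = 46  ← best
Best: vehicle 1 Upland → Milton → North → Hollow → Thorn → Upland = 34; vehicle 2 Upland → Fenby → Upland = 12; combined 46.

Minimum combined distance: 46 m.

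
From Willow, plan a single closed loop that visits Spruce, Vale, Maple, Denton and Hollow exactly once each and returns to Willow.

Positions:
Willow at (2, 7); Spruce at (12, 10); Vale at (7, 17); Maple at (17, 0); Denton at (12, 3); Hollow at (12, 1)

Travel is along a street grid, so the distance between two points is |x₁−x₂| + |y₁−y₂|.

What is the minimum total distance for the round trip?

64 — the shortest possible round trip.

There are 60 distinct closed tours to check (reversals are equivalent).
Willow → Spruce → Vale → Maple → Denton → Hollow → Willow: 13+12+27+8+2+16 = 78
Willow → Spruce → Vale → Maple → Hollow → Denton → Willow: 13+12+27+6+2+14 = 74
Willow → Spruce → Vale → Denton → Maple → Hollow → Willow: 13+12+19+8+6+16 = 74
Willow → Spruce → Vale → Denton → Hollow → Maple → Willow: 13+12+19+2+6+22 = 74
Willow → Spruce → Vale → Hollow → Maple → Denton → Willow: 13+12+21+6+8+14 = 74
Willow → Spruce → Vale → Hollow → Denton → Maple → Willow: 13+12+21+2+8+22 = 78
Willow → Spruce → Maple → Vale → Denton → Hollow → Willow: 13+15+27+19+2+16 = 92
Willow → Spruce → Maple → Vale → Hollow → Denton → Willow: 13+15+27+21+2+14 = 92
Willow → Spruce → Maple → Denton → Vale → Hollow → Willow: 13+15+8+19+21+16 = 92
Willow → Spruce → Maple → Denton → Hollow → Vale → Willow: 13+15+8+2+21+15 = 74
Willow → Spruce → Maple → Hollow → Vale → Denton → Willow: 13+15+6+21+19+14 = 88
Willow → Spruce → Maple → Hollow → Denton → Vale → Willow: 13+15+6+2+19+15 = 70
Willow → Spruce → Denton → Vale → Maple → Hollow → Willow: 13+7+19+27+6+16 = 88
Willow → Spruce → Denton → Vale → Hollow → Maple → Willow: 13+7+19+21+6+22 = 88
… (46 more)
Willow → Vale → Spruce → Maple → Hollow → Denton → Willow: 15+12+15+6+2+14 = 64  ← best
The minimum is 64.
One optimal route: Willow → Vale → Spruce → Maple → Hollow → Denton → Willow (or its reverse).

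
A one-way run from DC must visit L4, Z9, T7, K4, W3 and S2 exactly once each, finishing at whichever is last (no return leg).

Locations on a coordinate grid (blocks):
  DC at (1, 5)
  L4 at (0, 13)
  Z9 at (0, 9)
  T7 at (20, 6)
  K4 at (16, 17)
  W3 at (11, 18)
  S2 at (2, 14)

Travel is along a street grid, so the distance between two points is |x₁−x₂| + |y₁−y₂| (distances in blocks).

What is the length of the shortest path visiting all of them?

Minimum one-way distance = 46 blocks.

There are 6! = 720 possible orderings.
DC→L4→Z9→T7→K4→W3→S2: 9+4+23+15+6+13 = 70
DC→L4→Z9→T7→K4→S2→W3: 9+4+23+15+17+13 = 81
DC→L4→Z9→T7→W3→K4→S2: 9+4+23+21+6+17 = 80
DC→L4→Z9→T7→W3→S2→K4: 9+4+23+21+13+17 = 87
DC→L4→Z9→T7→S2→K4→W3: 9+4+23+26+17+6 = 85
DC→L4→Z9→T7→S2→W3→K4: 9+4+23+26+13+6 = 81
DC→L4→Z9→K4→T7→W3→S2: 9+4+24+15+21+13 = 86
DC→L4→Z9→K4→T7→S2→W3: 9+4+24+15+26+13 = 91
… (712 more)
DC→Z9→L4→S2→W3→K4→T7: 5+4+3+13+6+15 = 46  ← best
The minimum is 46.
One shortest path: DC → Z9 → L4 → S2 → W3 → K4 → T7.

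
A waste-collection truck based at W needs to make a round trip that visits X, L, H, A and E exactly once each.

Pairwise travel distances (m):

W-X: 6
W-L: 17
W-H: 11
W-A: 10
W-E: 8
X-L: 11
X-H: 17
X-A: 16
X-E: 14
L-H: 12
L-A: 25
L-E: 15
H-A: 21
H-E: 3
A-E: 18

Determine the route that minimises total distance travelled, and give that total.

There are 60 distinct closed tours to check (reversals are equivalent).
W - X - L - H - A - E - W: 6+11+12+21+18+8 = 76
W - X - L - H - E - A - W: 6+11+12+3+18+10 = 60
W - X - L - A - H - E - W: 6+11+25+21+3+8 = 74
W - X - L - A - E - H - W: 6+11+25+18+3+11 = 74
W - X - L - E - H - A - W: 6+11+15+3+21+10 = 66
W - X - L - E - A - H - W: 6+11+15+18+21+11 = 82
W - X - H - L - A - E - W: 6+17+12+25+18+8 = 86
W - X - H - L - E - A - W: 6+17+12+15+18+10 = 78
W - X - H - A - L - E - W: 6+17+21+25+15+8 = 92
W - X - H - A - E - L - W: 6+17+21+18+15+17 = 94
W - X - H - E - L - A - W: 6+17+3+15+25+10 = 76
W - X - H - E - A - L - W: 6+17+3+18+25+17 = 86
W - X - A - L - H - E - W: 6+16+25+12+3+8 = 70
W - X - A - L - E - H - W: 6+16+25+15+3+11 = 76
… (46 more)
The minimum is 60.
One optimal route: W → X → L → H → E → A → W (or its reverse).

Shortest round trip = 60 m.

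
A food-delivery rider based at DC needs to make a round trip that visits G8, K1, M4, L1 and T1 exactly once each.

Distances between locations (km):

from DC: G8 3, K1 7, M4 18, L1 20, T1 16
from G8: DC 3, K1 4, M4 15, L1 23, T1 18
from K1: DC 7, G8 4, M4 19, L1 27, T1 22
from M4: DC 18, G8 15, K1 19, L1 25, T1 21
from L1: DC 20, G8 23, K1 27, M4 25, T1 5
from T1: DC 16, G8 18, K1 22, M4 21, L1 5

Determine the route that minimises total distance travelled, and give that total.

With 5 stops there are 5!/2 = 60 distinct round trips (a route and its reverse cost the same).
DC-G8-K1-M4-L1-T1-DC: 3+4+19+25+5+16 = 72
DC-G8-K1-M4-T1-L1-DC: 3+4+19+21+5+20 = 72
DC-G8-K1-L1-M4-T1-DC: 3+4+27+25+21+16 = 96
DC-G8-K1-L1-T1-M4-DC: 3+4+27+5+21+18 = 78
DC-G8-K1-T1-M4-L1-DC: 3+4+22+21+25+20 = 95
DC-G8-K1-T1-L1-M4-DC: 3+4+22+5+25+18 = 77
DC-G8-M4-K1-L1-T1-DC: 3+15+19+27+5+16 = 85
DC-G8-M4-K1-T1-L1-DC: 3+15+19+22+5+20 = 84
DC-G8-M4-L1-K1-T1-DC: 3+15+25+27+22+16 = 108
DC-G8-M4-L1-T1-K1-DC: 3+15+25+5+22+7 = 77
DC-G8-M4-T1-K1-L1-DC: 3+15+21+22+27+20 = 108
DC-G8-M4-T1-L1-K1-DC: 3+15+21+5+27+7 = 78
DC-G8-L1-K1-M4-T1-DC: 3+23+27+19+21+16 = 109
DC-G8-L1-K1-T1-M4-DC: 3+23+27+22+21+18 = 114
… (46 more)
The minimum is 72.
One optimal route: DC → G8 → K1 → M4 → L1 → T1 → DC (or its reverse).

72 km — the shortest possible round trip.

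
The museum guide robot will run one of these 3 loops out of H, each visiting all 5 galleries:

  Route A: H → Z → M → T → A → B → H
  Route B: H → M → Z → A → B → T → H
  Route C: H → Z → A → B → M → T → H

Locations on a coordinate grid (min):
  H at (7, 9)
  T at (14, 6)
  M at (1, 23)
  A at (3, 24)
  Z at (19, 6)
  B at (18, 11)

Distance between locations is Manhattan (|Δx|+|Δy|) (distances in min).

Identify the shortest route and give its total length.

136 min — Route B is the shortest.

Route A: 15 + 35 + 30 + 29 + 28 + 13 = 150
Route B: 20 + 35 + 34 + 28 + 9 + 10 = 136
Route C: 15 + 34 + 28 + 29 + 30 + 10 = 146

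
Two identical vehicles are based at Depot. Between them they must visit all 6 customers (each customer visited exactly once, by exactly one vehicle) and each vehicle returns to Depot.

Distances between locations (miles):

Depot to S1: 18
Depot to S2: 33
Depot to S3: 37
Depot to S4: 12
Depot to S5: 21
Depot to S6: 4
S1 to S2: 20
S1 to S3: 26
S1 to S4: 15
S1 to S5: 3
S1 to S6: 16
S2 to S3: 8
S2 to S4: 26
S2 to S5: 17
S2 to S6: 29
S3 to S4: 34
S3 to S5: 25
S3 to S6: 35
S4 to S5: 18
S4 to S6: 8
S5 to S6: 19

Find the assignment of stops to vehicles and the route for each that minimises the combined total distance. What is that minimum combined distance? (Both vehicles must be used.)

Minimum combined distance: 100 miles.

Try each way of splitting the stops between the two vehicles (each non-empty) and, for each split, find the best tour for each vehicle:
  {S1} + {S2, S3, S4, S5, S6}: 36 + 92 = 128
  {S2} + {S1, S3, S4, S5, S6}: 66 + 92 = 158
  {S1, S2} + {S3, S4, S5, S6}: 71 + 92 = 163
  {S3} + {S1, S2, S4, S5, S6}: 74 + 76 = 150
  {S1, S3} + {S2, S4, S5, S6}: 81 + 76 = 157
  {S2, S3} + {S1, S4, S5, S6}: 78 + 51 = 129
  … (31 splits in total)
  {S1, S2, S3, S4, S5} + {S6}: 92 + 8 = 100  ← best
Best: vehicle 1 Depot → S1 → S5 → S2 → S3 → S4 → Depot = 92; vehicle 2 Depot → S6 → Depot = 8; combined 100.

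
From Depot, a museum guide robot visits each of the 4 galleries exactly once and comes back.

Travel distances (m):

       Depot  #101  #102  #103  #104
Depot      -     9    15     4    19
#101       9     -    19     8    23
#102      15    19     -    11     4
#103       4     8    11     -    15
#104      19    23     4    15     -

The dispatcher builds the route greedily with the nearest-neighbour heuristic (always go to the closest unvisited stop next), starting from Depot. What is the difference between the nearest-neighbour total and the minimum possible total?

From Depot: #103=4, #101=9, #102=15, #104=19 → choose #103 (4).
From #103: #101=8, #102=11, #104=15 → choose #101 (8).
From #101: #102=19, #104=23 → choose #102 (19).
From #102: #104=4 → choose #104 (4).
NN route Depot → #103 → #101 → #102 → #104 → Depot costs 54.
Optimal: Depot → #101 → #102 → #104 → #103 → Depot costs 51 (by enumerating all 12 distinct tours).
Excess = 54 − 51 = 3.

The nearest-neighbour route is 3 m longer than optimal.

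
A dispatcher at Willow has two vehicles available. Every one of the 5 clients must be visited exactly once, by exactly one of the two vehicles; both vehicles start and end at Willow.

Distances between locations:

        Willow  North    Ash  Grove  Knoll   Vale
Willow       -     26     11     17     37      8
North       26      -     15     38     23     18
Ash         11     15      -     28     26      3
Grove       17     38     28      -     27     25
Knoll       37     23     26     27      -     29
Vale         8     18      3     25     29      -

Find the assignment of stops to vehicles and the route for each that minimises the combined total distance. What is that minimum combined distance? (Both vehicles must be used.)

109 — the smallest possible combined total.

Check every non-empty split of the stops between the two vehicles; for each half take its own optimal tour:
  {North} + {Ash, Grove, Knoll, Vale}: 52 + 81 = 133
  {Ash} + {North, Grove, Knoll, Vale}: 22 + 93 = 115
  {North, Ash} + {Grove, Knoll, Vale}: 52 + 81 = 133
  {Grove} + {North, Ash, Knoll, Vale}: 34 + 86 = 120
  {North, Grove} + {Ash, Knoll, Vale}: 81 + 74 = 155
  {Ash, Grove} + {North, Knoll, Vale}: 56 + 86 = 142
  … (15 splits in total)
  {North, Ash, Grove, Knoll} + {Vale}: 93 + 16 = 109  ← best
Best: vehicle 1 Willow → Ash → North → Knoll → Grove → Willow = 93; vehicle 2 Willow → Vale → Willow = 16; combined 109.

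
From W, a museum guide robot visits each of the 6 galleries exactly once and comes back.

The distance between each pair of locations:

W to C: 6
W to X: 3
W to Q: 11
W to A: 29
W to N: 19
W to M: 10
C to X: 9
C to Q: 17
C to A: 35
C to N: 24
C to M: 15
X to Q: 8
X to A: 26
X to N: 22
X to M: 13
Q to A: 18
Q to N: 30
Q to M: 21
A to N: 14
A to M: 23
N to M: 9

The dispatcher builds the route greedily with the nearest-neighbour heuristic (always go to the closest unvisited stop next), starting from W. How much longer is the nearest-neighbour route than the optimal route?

W: X=3, C=6, M=10, Q=11, N=19, A=29 ⇒ X
X: Q=8, C=9, M=13, N=22, A=26 ⇒ Q
Q: C=17, A=18, M=21, N=30 ⇒ C
C: M=15, N=24, A=35 ⇒ M
M: N=9, A=23 ⇒ N
N: A=14 ⇒ A
NN route W → X → Q → C → M → N → A → W costs 95.
Optimal: W → C → M → N → A → Q → X → W costs 73 (by enumerating all 360 distinct tours).
Excess = 95 − 73 = 22.

22 longer than the optimal tour.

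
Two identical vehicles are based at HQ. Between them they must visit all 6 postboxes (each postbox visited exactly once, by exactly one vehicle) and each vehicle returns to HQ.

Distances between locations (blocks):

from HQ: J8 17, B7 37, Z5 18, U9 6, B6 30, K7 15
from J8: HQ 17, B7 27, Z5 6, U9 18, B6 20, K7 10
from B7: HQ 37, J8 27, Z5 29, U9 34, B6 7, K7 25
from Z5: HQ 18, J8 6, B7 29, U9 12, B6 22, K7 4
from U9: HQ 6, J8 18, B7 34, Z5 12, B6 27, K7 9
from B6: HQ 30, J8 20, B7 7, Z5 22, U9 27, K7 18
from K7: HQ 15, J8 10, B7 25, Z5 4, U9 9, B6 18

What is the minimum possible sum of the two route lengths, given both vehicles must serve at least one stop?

Minimum combined distance: 101 blocks.

There are 2^5 − 1 = 31 ways to divide the 6 stops into two non-empty groups. For each, the best each vehicle can do is its own shortest tour through its group:
  {J8} + {B7, Z5, U9, B6, K7}: 34 + 84 = 118
  {B7} + {J8, Z5, U9, B6, K7}: 74 + 75 = 149
  {J8, B7} + {Z5, U9, B6, K7}: 81 + 70 = 151
  {Z5} + {J8, B7, U9, B6, K7}: 36 + 84 = 120
  {J8, Z5} + {B7, U9, B6, K7}: 41 + 77 = 118
  {B7, Z5} + {J8, U9, B6, K7}: 84 + 70 = 154
  … (31 splits in total)
  {U9} + {J8, B7, Z5, B6, K7}: 12 + 89 = 101  ← best
Best: vehicle 1 HQ → U9 → HQ = 12; vehicle 2 HQ → J8 → Z5 → K7 → B7 → B6 → HQ = 89; combined 101.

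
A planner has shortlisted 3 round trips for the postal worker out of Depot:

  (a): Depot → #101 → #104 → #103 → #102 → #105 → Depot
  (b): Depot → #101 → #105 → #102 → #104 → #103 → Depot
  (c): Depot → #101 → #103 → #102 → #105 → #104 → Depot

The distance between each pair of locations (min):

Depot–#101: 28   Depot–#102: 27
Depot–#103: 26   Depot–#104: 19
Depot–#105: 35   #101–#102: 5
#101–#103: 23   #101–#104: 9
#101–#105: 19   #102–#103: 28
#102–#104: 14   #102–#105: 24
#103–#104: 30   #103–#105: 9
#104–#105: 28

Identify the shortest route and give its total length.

Shortest is (b), total 141 min.

(a): 28 + 9 + 30 + 28 + 24 + 35 = 154
(b): 28 + 19 + 24 + 14 + 30 + 26 = 141
(c): 28 + 23 + 28 + 24 + 28 + 19 = 150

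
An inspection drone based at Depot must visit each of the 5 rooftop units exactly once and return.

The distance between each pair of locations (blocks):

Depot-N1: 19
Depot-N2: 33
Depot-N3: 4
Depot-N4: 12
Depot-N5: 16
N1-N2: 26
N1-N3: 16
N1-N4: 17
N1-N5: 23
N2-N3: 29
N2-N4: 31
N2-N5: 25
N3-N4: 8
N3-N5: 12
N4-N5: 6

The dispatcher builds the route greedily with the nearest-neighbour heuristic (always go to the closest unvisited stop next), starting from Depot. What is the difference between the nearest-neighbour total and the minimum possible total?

From Depot: N3=4, N4=12, N5=16, N1=19, N2=33 → choose N3 (4).
From N3: N4=8, N5=12, N1=16, N2=29 → choose N4 (8).
From N4: N5=6, N1=17, N2=31 → choose N5 (6).
From N5: N1=23, N2=25 → choose N1 (23).
From N1: N2=26 → choose N2 (26).
NN route Depot → N3 → N4 → N5 → N1 → N2 → Depot costs 100.
Optimal: Depot → N1 → N2 → N5 → N4 → N3 → Depot costs 88 (by enumerating all 60 distinct tours).
Excess = 100 − 88 = 12.

The nearest-neighbour route is 12 blocks longer than optimal.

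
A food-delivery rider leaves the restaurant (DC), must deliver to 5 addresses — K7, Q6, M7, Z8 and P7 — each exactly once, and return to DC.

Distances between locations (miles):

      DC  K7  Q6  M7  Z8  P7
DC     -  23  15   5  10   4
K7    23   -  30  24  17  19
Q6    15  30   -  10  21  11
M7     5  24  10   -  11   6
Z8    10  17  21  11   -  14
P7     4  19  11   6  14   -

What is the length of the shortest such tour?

Shortest round trip = 72 miles.

There are 60 distinct closed tours to check (reversals are equivalent).
DC - K7 - Q6 - M7 - Z8 - P7 - DC: 23+30+10+11+14+4 = 92
DC - K7 - Q6 - M7 - P7 - Z8 - DC: 23+30+10+6+14+10 = 93
DC - K7 - Q6 - Z8 - M7 - P7 - DC: 23+30+21+11+6+4 = 95
DC - K7 - Q6 - Z8 - P7 - M7 - DC: 23+30+21+14+6+5 = 99
DC - K7 - Q6 - P7 - M7 - Z8 - DC: 23+30+11+6+11+10 = 91
DC - K7 - Q6 - P7 - Z8 - M7 - DC: 23+30+11+14+11+5 = 94
DC - K7 - M7 - Q6 - Z8 - P7 - DC: 23+24+10+21+14+4 = 96
DC - K7 - M7 - Q6 - P7 - Z8 - DC: 23+24+10+11+14+10 = 92
DC - K7 - M7 - Z8 - Q6 - P7 - DC: 23+24+11+21+11+4 = 94
DC - K7 - M7 - Z8 - P7 - Q6 - DC: 23+24+11+14+11+15 = 98
DC - K7 - M7 - P7 - Q6 - Z8 - DC: 23+24+6+11+21+10 = 95
DC - K7 - M7 - P7 - Z8 - Q6 - DC: 23+24+6+14+21+15 = 103
DC - K7 - Z8 - Q6 - M7 - P7 - DC: 23+17+21+10+6+4 = 81
DC - K7 - Z8 - Q6 - P7 - M7 - DC: 23+17+21+11+6+5 = 83
… (46 more)
DC - M7 - Q6 - P7 - K7 - Z8 - DC: 5+10+11+19+17+10 = 72  ← best
The minimum is 72.
One optimal route: DC → M7 → Q6 → P7 → K7 → Z8 → DC (or its reverse).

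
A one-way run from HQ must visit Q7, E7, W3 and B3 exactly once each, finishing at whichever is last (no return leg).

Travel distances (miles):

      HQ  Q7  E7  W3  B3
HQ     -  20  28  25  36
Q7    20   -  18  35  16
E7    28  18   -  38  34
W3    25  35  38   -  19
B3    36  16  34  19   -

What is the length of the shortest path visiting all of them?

There are 4! = 24 possible orderings.
HQ - Q7 - E7 - W3 - B3: 20+18+38+19 = 95
HQ - Q7 - E7 - B3 - W3: 20+18+34+19 = 91
HQ - Q7 - W3 - E7 - B3: 20+35+38+34 = 127
HQ - Q7 - W3 - B3 - E7: 20+35+19+34 = 108
HQ - Q7 - B3 - E7 - W3: 20+16+34+38 = 108
HQ - Q7 - B3 - W3 - E7: 20+16+19+38 = 93
HQ - E7 - Q7 - W3 - B3: 28+18+35+19 = 100
HQ - E7 - Q7 - B3 - W3: 28+18+16+19 = 81
HQ - E7 - W3 - Q7 - B3: 28+38+35+16 = 117
HQ - E7 - W3 - B3 - Q7: 28+38+19+16 = 101
HQ - E7 - B3 - Q7 - W3: 28+34+16+35 = 113
HQ - E7 - B3 - W3 - Q7: 28+34+19+35 = 116
HQ - W3 - Q7 - E7 - B3: 25+35+18+34 = 112
HQ - W3 - Q7 - B3 - E7: 25+35+16+34 = 110
… (10 more)
HQ - W3 - B3 - Q7 - E7: 25+19+16+18 = 78  ← best
The minimum is 78.
One shortest path: HQ → W3 → B3 → Q7 → E7.

78 miles — the minimum one-way total.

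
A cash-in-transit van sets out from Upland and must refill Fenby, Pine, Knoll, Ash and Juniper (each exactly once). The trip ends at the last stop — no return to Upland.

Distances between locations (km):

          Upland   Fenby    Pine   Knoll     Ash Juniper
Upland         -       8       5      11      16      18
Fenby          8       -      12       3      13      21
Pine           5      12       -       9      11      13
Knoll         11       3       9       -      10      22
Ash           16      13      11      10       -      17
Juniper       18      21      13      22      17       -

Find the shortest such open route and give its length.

Minimum one-way distance = 45 km.

There are 5! = 120 possible orderings.
Upland - Fenby - Pine - Knoll - Ash - Juniper: 8+12+9+10+17 = 56
Upland - Fenby - Pine - Knoll - Juniper - Ash: 8+12+9+22+17 = 68
Upland - Fenby - Pine - Ash - Knoll - Juniper: 8+12+11+10+22 = 63
Upland - Fenby - Pine - Ash - Juniper - Knoll: 8+12+11+17+22 = 70
Upland - Fenby - Pine - Juniper - Knoll - Ash: 8+12+13+22+10 = 65
Upland - Fenby - Pine - Juniper - Ash - Knoll: 8+12+13+17+10 = 60
Upland - Fenby - Knoll - Pine - Ash - Juniper: 8+3+9+11+17 = 48
Upland - Fenby - Knoll - Pine - Juniper - Ash: 8+3+9+13+17 = 50
Upland - Fenby - Knoll - Ash - Pine - Juniper: 8+3+10+11+13 = 45
Upland - Fenby - Knoll - Ash - Juniper - Pine: 8+3+10+17+13 = 51
Upland - Fenby - Knoll - Juniper - Pine - Ash: 8+3+22+13+11 = 57
Upland - Fenby - Knoll - Juniper - Ash - Pine: 8+3+22+17+11 = 61
Upland - Fenby - Ash - Pine - Knoll - Juniper: 8+13+11+9+22 = 63
Upland - Fenby - Ash - Pine - Juniper - Knoll: 8+13+11+13+22 = 67
… (106 more)
The minimum is 45.
One shortest path: Upland → Fenby → Knoll → Ash → Pine → Juniper.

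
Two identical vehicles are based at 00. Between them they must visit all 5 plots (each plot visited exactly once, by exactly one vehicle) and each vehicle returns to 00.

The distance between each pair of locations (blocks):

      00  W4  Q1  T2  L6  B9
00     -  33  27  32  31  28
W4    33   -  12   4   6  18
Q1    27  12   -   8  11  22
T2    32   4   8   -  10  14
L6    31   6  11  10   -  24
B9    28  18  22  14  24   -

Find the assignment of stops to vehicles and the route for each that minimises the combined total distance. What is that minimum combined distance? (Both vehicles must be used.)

132 blocks — the smallest possible combined total.

There are 2^4 − 1 = 15 ways to divide the 5 stops into two non-empty groups. For each, the best each vehicle can do is its own shortest tour through its group:
  {W4} + {Q1, T2, L6, B9}: 66 + 90 = 156
  {Q1} + {W4, T2, L6, B9}: 54 + 83 = 137
  {W4, Q1} + {T2, L6, B9}: 72 + 83 = 155
  {T2} + {W4, Q1, L6, B9}: 64 + 90 = 154
  {W4, T2} + {Q1, L6, B9}: 69 + 90 = 159
  {Q1, T2} + {W4, L6, B9}: 67 + 83 = 150
  … (15 splits in total)
  {W4, Q1, T2, L6} + {B9}: 76 + 56 = 132  ← best
Best: vehicle 1 00 → Q1 → T2 → W4 → L6 → 00 = 76; vehicle 2 00 → B9 → 00 = 56; combined 132.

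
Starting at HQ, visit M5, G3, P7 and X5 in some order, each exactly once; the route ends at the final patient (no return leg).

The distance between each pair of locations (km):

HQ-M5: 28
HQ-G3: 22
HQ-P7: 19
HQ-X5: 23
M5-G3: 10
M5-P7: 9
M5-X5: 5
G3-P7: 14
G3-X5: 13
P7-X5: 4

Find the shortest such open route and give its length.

Minimum one-way distance = 38 km.

There are 4! = 24 possible orderings.
HQ → M5 → G3 → P7 → X5: 28+10+14+4 = 56
HQ → M5 → G3 → X5 → P7: 28+10+13+4 = 55
HQ → M5 → P7 → G3 → X5: 28+9+14+13 = 64
HQ → M5 → P7 → X5 → G3: 28+9+4+13 = 54
HQ → M5 → X5 → G3 → P7: 28+5+13+14 = 60
HQ → M5 → X5 → P7 → G3: 28+5+4+14 = 51
HQ → G3 → M5 → P7 → X5: 22+10+9+4 = 45
HQ → G3 → M5 → X5 → P7: 22+10+5+4 = 41
HQ → G3 → P7 → M5 → X5: 22+14+9+5 = 50
HQ → G3 → P7 → X5 → M5: 22+14+4+5 = 45
HQ → G3 → X5 → M5 → P7: 22+13+5+9 = 49
HQ → G3 → X5 → P7 → M5: 22+13+4+9 = 48
HQ → P7 → M5 → G3 → X5: 19+9+10+13 = 51
HQ → P7 → M5 → X5 → G3: 19+9+5+13 = 46
… (10 more)
HQ → P7 → X5 → M5 → G3: 19+4+5+10 = 38  ← best
The minimum is 38.
One shortest path: HQ → P7 → X5 → M5 → G3.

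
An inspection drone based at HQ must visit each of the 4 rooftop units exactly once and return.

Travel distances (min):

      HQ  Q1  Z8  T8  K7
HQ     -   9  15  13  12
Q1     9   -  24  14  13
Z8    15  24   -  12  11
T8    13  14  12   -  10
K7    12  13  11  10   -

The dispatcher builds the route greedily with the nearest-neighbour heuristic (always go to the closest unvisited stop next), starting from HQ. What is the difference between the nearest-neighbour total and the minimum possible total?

1 min longer than the optimal tour.

HQ: Q1=9, K7=12, T8=13, Z8=15 ⇒ Q1
Q1: K7=13, T8=14, Z8=24 ⇒ K7
K7: T8=10, Z8=11 ⇒ T8
T8: Z8=12 ⇒ Z8
NN route HQ → Q1 → K7 → T8 → Z8 → HQ costs 59.
Optimal: HQ → Q1 → T8 → Z8 → K7 → HQ costs 58 (by enumerating all 12 distinct tours).
Excess = 59 − 58 = 1.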